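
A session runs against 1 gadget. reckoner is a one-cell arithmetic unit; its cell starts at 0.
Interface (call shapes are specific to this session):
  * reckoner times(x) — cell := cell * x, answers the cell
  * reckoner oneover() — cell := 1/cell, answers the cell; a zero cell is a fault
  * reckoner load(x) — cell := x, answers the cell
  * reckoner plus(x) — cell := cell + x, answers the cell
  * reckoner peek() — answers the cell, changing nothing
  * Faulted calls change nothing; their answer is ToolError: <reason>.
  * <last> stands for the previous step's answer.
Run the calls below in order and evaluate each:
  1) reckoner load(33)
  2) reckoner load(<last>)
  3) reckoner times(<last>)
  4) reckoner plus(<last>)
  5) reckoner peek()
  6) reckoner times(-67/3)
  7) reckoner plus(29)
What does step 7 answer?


Answer: -48613

Derivation:
I try reckoner load passing x→33, and see 33.
Using reckoner load passing x→<last>, and get 33.
Calling reckoner times passing x→<last>, and observe 1089.
I use reckoner plus passing x→<last>, and observe 2178.
Next I call reckoner peek(), which returns 2178.
Calling reckoner times passing x→-67/3, yielding -48642.
I run reckoner plus passing x→29, and get -48613.


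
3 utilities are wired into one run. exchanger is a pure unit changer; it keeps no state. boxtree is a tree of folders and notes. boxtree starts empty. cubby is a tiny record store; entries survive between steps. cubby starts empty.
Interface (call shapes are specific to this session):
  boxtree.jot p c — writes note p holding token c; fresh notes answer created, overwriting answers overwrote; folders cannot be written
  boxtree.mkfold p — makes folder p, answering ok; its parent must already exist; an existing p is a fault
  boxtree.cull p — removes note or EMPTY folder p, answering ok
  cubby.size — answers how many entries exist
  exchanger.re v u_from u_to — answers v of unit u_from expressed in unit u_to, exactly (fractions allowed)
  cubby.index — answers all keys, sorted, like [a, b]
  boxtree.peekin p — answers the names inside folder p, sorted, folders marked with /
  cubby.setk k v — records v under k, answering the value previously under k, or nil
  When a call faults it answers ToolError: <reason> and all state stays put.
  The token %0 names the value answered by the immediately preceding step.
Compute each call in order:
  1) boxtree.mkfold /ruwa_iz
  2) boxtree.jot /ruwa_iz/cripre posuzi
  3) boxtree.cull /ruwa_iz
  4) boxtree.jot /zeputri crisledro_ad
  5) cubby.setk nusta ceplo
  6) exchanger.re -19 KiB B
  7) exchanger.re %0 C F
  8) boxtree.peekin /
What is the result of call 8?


Answer: [ruwa_iz/, zeputri]

Derivation:
>>> boxtree.mkfold /ruwa_iz
[out] ok
>>> boxtree.jot /ruwa_iz/cripre posuzi
[out] created
>>> boxtree.cull /ruwa_iz
[out] ToolError: not empty
>>> boxtree.jot /zeputri crisledro_ad
[out] created
>>> cubby.setk nusta ceplo
[out] nil
>>> exchanger.re -19 KiB B
[out] -19456
>>> exchanger.re %0 C F
[out] -174944/5
>>> boxtree.peekin /
[out] [ruwa_iz/, zeputri]


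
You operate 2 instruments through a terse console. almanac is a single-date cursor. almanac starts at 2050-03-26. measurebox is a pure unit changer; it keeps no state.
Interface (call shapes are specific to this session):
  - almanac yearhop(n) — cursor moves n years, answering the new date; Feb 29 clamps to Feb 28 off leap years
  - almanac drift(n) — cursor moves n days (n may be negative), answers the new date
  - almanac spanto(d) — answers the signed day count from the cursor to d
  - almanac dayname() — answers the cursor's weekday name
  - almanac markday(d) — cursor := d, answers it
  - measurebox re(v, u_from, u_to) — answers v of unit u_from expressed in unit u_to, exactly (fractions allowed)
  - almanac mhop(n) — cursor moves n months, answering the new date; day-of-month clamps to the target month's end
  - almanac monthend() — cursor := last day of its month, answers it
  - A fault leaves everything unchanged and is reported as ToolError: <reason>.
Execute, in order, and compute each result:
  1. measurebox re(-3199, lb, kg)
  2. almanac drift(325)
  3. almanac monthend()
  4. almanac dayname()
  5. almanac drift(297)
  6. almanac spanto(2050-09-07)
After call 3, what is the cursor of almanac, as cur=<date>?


Using measurebox re(-3199, lb, kg), and get -145104199163/100000000.
I try almanac drift(325), and get 2051-02-14.
Using almanac monthend, and see 2051-02-28.
Next I call almanac dayname(), → Tuesday.
Invoking almanac drift(297), → 2051-12-22.
Invoking almanac spanto(2050-09-07), — result: -471.

Answer: cur=2051-02-28


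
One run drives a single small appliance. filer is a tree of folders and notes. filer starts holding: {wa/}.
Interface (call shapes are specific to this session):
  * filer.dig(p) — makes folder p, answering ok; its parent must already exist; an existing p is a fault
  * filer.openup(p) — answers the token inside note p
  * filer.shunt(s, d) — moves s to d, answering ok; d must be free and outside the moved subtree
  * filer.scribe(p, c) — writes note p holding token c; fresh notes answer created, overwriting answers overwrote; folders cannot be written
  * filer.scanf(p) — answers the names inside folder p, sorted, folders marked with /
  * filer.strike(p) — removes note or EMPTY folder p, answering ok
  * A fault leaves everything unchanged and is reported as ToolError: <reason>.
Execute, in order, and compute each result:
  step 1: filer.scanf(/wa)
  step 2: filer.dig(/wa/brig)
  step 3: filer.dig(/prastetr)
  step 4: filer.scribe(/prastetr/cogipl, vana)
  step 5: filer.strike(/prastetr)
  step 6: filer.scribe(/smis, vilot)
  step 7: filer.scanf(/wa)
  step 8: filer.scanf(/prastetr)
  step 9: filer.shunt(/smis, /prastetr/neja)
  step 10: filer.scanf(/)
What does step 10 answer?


% 1. scanf(/wa) ~> []
% 2. dig(/wa/brig) ~> ok
% 3. dig(/prastetr) ~> ok
% 4. scribe(/prastetr/cogipl, vana) ~> created
% 5. strike(/prastetr) ~> ToolError: not empty
% 6. scribe(/smis, vilot) ~> created
% 7. scanf(/wa) ~> [brig/]
% 8. scanf(/prastetr) ~> [cogipl]
% 9. shunt(/smis, /prastetr/neja) ~> ok
% 10. scanf(/) ~> [prastetr/, wa/]

Answer: [prastetr/, wa/]


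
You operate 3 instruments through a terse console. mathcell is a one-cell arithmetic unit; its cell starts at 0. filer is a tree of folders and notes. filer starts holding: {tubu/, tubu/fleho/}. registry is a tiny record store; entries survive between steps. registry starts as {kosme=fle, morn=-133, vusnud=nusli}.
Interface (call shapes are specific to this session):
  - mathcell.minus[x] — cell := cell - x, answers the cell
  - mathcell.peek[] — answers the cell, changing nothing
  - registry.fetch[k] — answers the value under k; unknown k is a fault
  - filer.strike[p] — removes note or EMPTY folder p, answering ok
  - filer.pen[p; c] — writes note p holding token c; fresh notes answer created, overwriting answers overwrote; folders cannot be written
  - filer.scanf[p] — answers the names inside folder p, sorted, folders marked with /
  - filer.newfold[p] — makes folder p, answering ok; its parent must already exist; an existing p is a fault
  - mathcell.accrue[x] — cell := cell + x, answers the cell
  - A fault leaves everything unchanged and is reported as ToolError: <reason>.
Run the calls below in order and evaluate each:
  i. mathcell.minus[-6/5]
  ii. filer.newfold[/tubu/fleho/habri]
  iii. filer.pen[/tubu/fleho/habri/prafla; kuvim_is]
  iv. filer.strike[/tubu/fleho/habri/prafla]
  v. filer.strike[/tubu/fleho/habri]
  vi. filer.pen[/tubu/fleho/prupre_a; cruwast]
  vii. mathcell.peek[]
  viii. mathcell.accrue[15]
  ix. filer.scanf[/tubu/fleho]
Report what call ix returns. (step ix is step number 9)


Answer: [prupre_a]

Derivation:
Act: mathcell.minus[x='-6/5']
Obs: 6/5
Act: filer.newfold[p='/tubu/fleho/habri']
Obs: ok
Act: filer.pen[p='/tubu/fleho/habri/prafla'; c='kuvim_is']
Obs: created
Act: filer.strike[p='/tubu/fleho/habri/prafla']
Obs: ok
Act: filer.strike[p='/tubu/fleho/habri']
Obs: ok
Act: filer.pen[p='/tubu/fleho/prupre_a'; c='cruwast']
Obs: created
Act: mathcell.peek[]
Obs: 6/5
Act: mathcell.accrue[x='15']
Obs: 81/5
Act: filer.scanf[p='/tubu/fleho']
Obs: [prupre_a]


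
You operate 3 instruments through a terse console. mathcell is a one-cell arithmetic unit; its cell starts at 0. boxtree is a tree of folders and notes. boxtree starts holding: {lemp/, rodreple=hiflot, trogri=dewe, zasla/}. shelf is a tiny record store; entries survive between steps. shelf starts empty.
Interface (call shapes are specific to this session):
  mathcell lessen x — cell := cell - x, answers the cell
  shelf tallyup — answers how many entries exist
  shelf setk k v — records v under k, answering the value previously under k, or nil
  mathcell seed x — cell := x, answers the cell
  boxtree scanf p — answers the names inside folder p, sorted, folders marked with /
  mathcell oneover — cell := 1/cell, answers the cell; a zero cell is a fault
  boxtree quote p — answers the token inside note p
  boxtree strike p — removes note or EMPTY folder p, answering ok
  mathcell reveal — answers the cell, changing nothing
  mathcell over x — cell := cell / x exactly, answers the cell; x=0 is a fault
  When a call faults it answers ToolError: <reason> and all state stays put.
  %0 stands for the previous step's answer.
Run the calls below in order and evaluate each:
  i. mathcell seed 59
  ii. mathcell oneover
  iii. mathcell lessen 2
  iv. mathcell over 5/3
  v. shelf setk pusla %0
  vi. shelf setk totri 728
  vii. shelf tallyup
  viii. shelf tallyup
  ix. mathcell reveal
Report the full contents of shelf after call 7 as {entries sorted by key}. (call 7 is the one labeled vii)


# 1. mathcell seed(x: 59) => 59
# 2. mathcell oneover() => 1/59
# 3. mathcell lessen(x: 2) => -117/59
# 4. mathcell over(x: 5/3) => -351/295
# 5. shelf setk(k: pusla, v: %0) => nil
# 6. shelf setk(k: totri, v: 728) => nil
# 7. shelf tallyup() => 2
# 8. shelf tallyup() => 2
# 9. mathcell reveal() => -351/295

Answer: {pusla=-351/295, totri=728}


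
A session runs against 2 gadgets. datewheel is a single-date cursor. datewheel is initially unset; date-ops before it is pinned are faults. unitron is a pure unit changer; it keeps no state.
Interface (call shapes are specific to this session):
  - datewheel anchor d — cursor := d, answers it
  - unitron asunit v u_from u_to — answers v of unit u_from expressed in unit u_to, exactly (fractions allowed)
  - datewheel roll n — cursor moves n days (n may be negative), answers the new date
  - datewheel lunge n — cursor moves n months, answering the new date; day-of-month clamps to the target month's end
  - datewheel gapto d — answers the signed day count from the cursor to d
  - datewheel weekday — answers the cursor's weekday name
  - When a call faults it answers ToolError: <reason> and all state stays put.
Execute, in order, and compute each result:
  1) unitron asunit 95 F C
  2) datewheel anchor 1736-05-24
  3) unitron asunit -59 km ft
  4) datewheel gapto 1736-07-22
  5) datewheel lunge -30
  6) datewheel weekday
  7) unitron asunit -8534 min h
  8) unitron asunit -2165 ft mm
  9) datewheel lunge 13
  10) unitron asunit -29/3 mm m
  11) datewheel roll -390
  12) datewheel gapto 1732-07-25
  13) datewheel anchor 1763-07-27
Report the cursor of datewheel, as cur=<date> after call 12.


-- unitron asunit(v='95', u_from='F', u_to='C') : 35
-- datewheel anchor(d='1736-05-24') : 1736-05-24
-- unitron asunit(v='-59', u_from='km', u_to='ft') : -73750000/381
-- datewheel gapto(d='1736-07-22') : 59
-- datewheel lunge(n='-30') : 1733-11-24
-- datewheel weekday() : Tuesday
-- unitron asunit(v='-8534', u_from='min', u_to='h') : -4267/30
-- unitron asunit(v='-2165', u_from='ft', u_to='mm') : -659892
-- datewheel lunge(n='13') : 1734-12-24
-- unitron asunit(v='-29/3', u_from='mm', u_to='m') : -29/3000
-- datewheel roll(n='-390') : 1733-11-29
-- datewheel gapto(d='1732-07-25') : -492
-- datewheel anchor(d='1763-07-27') : 1763-07-27

Answer: cur=1733-11-29


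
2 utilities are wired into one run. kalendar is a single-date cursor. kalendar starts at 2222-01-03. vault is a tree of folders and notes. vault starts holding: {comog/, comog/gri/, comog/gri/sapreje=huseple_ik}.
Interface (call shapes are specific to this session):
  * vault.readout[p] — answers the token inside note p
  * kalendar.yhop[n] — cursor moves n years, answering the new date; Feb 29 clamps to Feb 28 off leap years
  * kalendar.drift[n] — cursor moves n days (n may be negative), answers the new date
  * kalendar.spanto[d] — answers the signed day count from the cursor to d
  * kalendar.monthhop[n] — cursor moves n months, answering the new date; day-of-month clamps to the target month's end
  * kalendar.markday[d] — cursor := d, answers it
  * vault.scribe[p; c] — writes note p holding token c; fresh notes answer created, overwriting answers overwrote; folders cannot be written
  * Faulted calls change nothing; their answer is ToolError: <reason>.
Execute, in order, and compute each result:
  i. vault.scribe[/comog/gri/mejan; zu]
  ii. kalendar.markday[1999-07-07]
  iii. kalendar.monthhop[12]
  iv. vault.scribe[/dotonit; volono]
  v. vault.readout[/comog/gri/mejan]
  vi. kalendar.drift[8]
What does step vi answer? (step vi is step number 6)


Answer: 2000-07-15

Derivation:
Do: vault.scribe[p=/comog/gri/mejan; c=zu]
See: created
Do: kalendar.markday[d=1999-07-07]
See: 1999-07-07
Do: kalendar.monthhop[n=12]
See: 2000-07-07
Do: vault.scribe[p=/dotonit; c=volono]
See: created
Do: vault.readout[p=/comog/gri/mejan]
See: zu
Do: kalendar.drift[n=8]
See: 2000-07-15


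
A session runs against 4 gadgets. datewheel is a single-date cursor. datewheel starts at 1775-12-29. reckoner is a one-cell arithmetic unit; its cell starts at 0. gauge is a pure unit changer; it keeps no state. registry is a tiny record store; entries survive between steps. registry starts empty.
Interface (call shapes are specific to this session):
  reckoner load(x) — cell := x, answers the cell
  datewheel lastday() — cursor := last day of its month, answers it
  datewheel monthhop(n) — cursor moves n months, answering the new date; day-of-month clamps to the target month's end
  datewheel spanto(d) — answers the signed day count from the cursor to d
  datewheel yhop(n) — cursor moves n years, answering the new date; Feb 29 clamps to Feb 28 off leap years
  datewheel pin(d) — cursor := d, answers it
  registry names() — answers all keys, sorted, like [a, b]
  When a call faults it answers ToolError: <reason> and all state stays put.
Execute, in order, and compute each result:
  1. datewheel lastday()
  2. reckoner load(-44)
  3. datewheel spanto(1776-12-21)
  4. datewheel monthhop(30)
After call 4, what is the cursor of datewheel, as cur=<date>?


CALL datewheel lastday[]
RET  1775-12-31
CALL reckoner load[x=-44]
RET  -44
CALL datewheel spanto[d=1776-12-21]
RET  356
CALL datewheel monthhop[n=30]
RET  1778-06-30

Answer: cur=1778-06-30


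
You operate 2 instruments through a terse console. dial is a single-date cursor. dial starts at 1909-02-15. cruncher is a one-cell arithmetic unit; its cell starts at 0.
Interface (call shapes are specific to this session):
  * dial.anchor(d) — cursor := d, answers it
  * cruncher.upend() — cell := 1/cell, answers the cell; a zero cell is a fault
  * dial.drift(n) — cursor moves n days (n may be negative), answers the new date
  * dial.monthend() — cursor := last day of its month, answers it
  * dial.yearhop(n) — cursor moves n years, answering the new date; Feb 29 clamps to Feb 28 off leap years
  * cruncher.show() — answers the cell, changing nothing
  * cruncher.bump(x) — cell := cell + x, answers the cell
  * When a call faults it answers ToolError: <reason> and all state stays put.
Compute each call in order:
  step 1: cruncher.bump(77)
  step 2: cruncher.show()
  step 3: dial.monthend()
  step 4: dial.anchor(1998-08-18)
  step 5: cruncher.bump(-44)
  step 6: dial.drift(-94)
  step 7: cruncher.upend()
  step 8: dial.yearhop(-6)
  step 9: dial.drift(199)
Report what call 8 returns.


>> cruncher.bump(x→77)
<< 77
>> cruncher.show()
<< 77
>> dial.monthend()
<< 1909-02-28
>> dial.anchor(d→1998-08-18)
<< 1998-08-18
>> cruncher.bump(x→-44)
<< 33
>> dial.drift(n→-94)
<< 1998-05-16
>> cruncher.upend()
<< 1/33
>> dial.yearhop(n→-6)
<< 1992-05-16
>> dial.drift(n→199)
<< 1992-12-01

Answer: 1992-05-16


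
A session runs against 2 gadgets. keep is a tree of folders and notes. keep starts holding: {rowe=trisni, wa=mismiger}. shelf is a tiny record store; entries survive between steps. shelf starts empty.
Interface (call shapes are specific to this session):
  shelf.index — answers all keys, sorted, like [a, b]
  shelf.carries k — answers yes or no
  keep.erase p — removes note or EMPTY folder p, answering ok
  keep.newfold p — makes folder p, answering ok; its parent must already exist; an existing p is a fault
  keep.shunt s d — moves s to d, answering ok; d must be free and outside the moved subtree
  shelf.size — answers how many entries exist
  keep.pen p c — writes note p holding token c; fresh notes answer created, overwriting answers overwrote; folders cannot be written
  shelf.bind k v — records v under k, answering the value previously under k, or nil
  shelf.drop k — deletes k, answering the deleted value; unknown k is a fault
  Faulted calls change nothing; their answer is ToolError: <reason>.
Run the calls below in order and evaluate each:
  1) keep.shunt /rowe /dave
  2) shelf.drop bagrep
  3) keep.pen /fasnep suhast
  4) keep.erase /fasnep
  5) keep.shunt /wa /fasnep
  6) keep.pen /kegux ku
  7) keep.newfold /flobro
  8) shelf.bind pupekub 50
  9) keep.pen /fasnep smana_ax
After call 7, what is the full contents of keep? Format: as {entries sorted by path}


Answer: {dave=trisni, fasnep=mismiger, flobro/, kegux=ku}

Derivation:
Step: keep.shunt[/rowe; /dave]
Result: ok
Step: shelf.drop[bagrep]
Result: ToolError: no such key bagrep
Step: keep.pen[/fasnep; suhast]
Result: created
Step: keep.erase[/fasnep]
Result: ok
Step: keep.shunt[/wa; /fasnep]
Result: ok
Step: keep.pen[/kegux; ku]
Result: created
Step: keep.newfold[/flobro]
Result: ok
Step: shelf.bind[pupekub; 50]
Result: nil
Step: keep.pen[/fasnep; smana_ax]
Result: overwrote


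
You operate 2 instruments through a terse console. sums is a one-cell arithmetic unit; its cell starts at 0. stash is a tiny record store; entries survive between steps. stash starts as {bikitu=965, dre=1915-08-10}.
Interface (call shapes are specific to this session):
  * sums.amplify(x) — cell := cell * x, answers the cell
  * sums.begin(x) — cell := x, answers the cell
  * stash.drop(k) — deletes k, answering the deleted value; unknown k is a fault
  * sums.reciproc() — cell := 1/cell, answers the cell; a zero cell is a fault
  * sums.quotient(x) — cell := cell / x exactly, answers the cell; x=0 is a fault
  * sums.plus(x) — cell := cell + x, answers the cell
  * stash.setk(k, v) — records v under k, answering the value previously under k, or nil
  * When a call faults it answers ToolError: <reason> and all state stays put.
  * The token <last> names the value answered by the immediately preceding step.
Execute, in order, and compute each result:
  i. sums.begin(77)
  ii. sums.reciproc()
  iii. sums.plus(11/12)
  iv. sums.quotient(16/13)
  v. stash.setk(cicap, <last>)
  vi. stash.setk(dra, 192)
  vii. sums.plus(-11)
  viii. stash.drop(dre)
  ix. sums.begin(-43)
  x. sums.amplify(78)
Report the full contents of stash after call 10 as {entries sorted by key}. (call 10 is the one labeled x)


Act: sums.begin[x='77']
Obs: 77
Act: sums.reciproc[]
Obs: 1/77
Act: sums.plus[x='11/12']
Obs: 859/924
Act: sums.quotient[x='16/13']
Obs: 11167/14784
Act: stash.setk[k='cicap'; v='<last>']
Obs: nil
Act: stash.setk[k='dra'; v='192']
Obs: nil
Act: sums.plus[x='-11']
Obs: -151457/14784
Act: stash.drop[k='dre']
Obs: 1915-08-10
Act: sums.begin[x='-43']
Obs: -43
Act: sums.amplify[x='78']
Obs: -3354

Answer: {bikitu=965, cicap=11167/14784, dra=192}


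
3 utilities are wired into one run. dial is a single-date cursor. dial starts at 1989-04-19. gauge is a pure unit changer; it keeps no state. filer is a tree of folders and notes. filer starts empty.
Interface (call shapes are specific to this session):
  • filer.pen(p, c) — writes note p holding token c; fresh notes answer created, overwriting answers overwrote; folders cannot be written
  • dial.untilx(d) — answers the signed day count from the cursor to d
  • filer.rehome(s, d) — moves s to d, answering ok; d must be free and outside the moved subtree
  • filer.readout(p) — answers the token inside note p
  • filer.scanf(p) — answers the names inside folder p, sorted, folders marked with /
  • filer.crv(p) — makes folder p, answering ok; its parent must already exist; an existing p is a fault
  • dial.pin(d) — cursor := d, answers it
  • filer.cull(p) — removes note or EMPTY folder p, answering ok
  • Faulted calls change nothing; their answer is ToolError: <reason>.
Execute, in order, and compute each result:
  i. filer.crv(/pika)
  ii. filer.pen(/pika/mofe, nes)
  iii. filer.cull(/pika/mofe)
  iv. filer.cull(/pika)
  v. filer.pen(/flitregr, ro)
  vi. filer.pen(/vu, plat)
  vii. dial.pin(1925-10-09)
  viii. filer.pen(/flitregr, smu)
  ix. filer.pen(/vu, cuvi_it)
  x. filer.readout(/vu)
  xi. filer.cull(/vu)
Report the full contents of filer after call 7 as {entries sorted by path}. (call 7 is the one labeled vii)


Act: filer.crv[p=/pika]
Obs: ok
Act: filer.pen[p=/pika/mofe; c=nes]
Obs: created
Act: filer.cull[p=/pika/mofe]
Obs: ok
Act: filer.cull[p=/pika]
Obs: ok
Act: filer.pen[p=/flitregr; c=ro]
Obs: created
Act: filer.pen[p=/vu; c=plat]
Obs: created
Act: dial.pin[d=1925-10-09]
Obs: 1925-10-09
Act: filer.pen[p=/flitregr; c=smu]
Obs: overwrote
Act: filer.pen[p=/vu; c=cuvi_it]
Obs: overwrote
Act: filer.readout[p=/vu]
Obs: cuvi_it
Act: filer.cull[p=/vu]
Obs: ok

Answer: {flitregr=ro, vu=plat}


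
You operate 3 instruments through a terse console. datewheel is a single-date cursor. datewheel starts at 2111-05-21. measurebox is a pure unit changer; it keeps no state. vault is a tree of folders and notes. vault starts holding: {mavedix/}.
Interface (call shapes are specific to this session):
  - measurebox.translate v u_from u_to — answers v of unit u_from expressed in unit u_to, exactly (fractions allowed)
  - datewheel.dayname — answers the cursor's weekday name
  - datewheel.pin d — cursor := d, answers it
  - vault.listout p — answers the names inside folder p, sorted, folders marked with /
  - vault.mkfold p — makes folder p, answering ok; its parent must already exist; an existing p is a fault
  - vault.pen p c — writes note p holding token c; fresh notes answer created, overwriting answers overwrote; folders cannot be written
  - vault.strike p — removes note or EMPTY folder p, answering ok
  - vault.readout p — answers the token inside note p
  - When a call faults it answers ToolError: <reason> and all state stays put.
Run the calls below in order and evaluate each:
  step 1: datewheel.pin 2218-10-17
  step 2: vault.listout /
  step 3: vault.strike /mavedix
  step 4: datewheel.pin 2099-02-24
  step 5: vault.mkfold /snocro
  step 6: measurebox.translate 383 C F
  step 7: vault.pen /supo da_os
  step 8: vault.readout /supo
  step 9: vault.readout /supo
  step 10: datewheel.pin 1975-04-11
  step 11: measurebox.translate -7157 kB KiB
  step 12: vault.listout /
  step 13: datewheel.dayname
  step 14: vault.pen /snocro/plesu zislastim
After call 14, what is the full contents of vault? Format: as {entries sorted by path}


Answer: {snocro/, snocro/plesu=zislastim, supo=da_os}

Derivation:
Act: pin[d='2218-10-17']
Obs: 2218-10-17
Act: listout[p='/']
Obs: [mavedix/]
Act: strike[p='/mavedix']
Obs: ok
Act: pin[d='2099-02-24']
Obs: 2099-02-24
Act: mkfold[p='/snocro']
Obs: ok
Act: translate[v='383'; u_from='C'; u_to='F']
Obs: 3607/5
Act: pen[p='/supo'; c='da_os']
Obs: created
Act: readout[p='/supo']
Obs: da_os
Act: readout[p='/supo']
Obs: da_os
Act: pin[d='1975-04-11']
Obs: 1975-04-11
Act: translate[v='-7157'; u_from='kB'; u_to='KiB']
Obs: -894625/128
Act: listout[p='/']
Obs: [snocro/, supo]
Act: dayname[]
Obs: Friday
Act: pen[p='/snocro/plesu'; c='zislastim']
Obs: created


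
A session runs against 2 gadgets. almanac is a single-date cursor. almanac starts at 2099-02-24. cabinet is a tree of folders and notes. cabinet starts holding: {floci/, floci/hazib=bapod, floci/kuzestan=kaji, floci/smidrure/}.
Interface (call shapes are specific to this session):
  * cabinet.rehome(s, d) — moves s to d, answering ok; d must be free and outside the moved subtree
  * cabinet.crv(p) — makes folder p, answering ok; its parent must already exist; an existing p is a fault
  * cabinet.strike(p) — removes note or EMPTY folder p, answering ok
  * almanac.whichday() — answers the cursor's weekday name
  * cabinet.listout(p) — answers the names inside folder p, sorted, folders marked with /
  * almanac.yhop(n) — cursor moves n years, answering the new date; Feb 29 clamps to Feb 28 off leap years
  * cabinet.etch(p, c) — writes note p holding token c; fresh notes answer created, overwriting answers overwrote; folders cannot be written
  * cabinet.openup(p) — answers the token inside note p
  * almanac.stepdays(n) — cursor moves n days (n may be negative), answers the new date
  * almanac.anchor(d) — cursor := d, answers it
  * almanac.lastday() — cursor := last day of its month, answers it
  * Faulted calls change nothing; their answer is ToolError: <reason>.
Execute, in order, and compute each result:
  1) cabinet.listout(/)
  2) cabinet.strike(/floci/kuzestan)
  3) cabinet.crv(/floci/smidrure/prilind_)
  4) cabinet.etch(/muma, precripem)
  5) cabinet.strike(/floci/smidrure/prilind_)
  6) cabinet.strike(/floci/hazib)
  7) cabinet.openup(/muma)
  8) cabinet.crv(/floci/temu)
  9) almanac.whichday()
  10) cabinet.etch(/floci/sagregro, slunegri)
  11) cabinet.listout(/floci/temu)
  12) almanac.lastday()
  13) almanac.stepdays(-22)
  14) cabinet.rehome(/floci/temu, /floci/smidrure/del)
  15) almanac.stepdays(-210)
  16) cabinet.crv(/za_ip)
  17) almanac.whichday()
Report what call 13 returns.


>>> listout /
[out] [floci/]
>>> strike /floci/kuzestan
[out] ok
>>> crv /floci/smidrure/prilind_
[out] ok
>>> etch /muma precripem
[out] created
>>> strike /floci/smidrure/prilind_
[out] ok
>>> strike /floci/hazib
[out] ok
>>> openup /muma
[out] precripem
>>> crv /floci/temu
[out] ok
>>> whichday
[out] Tuesday
>>> etch /floci/sagregro slunegri
[out] created
>>> listout /floci/temu
[out] []
>>> lastday
[out] 2099-02-28
>>> stepdays -22
[out] 2099-02-06
>>> rehome /floci/temu /floci/smidrure/del
[out] ok
>>> stepdays -210
[out] 2098-07-11
>>> crv /za_ip
[out] ok
>>> whichday
[out] Friday

Answer: 2099-02-06


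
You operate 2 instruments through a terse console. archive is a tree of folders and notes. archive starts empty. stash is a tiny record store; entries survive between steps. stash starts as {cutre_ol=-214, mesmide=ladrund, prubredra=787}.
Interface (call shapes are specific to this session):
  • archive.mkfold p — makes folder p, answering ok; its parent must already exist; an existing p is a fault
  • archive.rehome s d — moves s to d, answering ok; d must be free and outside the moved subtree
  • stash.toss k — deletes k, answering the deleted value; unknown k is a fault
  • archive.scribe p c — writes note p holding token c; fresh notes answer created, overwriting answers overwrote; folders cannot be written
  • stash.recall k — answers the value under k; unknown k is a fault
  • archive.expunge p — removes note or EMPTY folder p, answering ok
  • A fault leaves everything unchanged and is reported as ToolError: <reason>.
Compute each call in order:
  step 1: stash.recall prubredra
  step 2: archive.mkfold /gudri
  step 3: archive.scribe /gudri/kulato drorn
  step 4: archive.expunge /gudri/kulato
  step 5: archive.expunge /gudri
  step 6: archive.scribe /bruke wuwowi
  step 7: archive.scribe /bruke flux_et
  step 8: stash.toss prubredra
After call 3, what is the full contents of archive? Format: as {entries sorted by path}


CALL recall[k: prubredra]
RET  787
CALL mkfold[p: /gudri]
RET  ok
CALL scribe[p: /gudri/kulato; c: drorn]
RET  created
CALL expunge[p: /gudri/kulato]
RET  ok
CALL expunge[p: /gudri]
RET  ok
CALL scribe[p: /bruke; c: wuwowi]
RET  created
CALL scribe[p: /bruke; c: flux_et]
RET  overwrote
CALL toss[k: prubredra]
RET  787

Answer: {gudri/, gudri/kulato=drorn}


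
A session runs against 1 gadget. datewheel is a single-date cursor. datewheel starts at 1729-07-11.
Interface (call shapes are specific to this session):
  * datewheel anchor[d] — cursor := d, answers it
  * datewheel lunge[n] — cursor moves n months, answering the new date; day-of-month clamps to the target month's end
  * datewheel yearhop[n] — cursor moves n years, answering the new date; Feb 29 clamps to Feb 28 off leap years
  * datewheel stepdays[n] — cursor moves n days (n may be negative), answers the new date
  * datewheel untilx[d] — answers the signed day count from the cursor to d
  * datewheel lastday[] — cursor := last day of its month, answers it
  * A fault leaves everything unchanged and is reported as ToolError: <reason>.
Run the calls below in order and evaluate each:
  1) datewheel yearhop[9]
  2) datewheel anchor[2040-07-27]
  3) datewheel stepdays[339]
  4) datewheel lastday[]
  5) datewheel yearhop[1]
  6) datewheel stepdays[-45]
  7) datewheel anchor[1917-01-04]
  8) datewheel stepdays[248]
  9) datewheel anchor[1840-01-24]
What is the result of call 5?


Answer: 2042-07-31

Derivation:
-- 1. datewheel yearhop(n='9') : 1738-07-11
-- 2. datewheel anchor(d='2040-07-27') : 2040-07-27
-- 3. datewheel stepdays(n='339') : 2041-07-01
-- 4. datewheel lastday() : 2041-07-31
-- 5. datewheel yearhop(n='1') : 2042-07-31
-- 6. datewheel stepdays(n='-45') : 2042-06-16
-- 7. datewheel anchor(d='1917-01-04') : 1917-01-04
-- 8. datewheel stepdays(n='248') : 1917-09-09
-- 9. datewheel anchor(d='1840-01-24') : 1840-01-24


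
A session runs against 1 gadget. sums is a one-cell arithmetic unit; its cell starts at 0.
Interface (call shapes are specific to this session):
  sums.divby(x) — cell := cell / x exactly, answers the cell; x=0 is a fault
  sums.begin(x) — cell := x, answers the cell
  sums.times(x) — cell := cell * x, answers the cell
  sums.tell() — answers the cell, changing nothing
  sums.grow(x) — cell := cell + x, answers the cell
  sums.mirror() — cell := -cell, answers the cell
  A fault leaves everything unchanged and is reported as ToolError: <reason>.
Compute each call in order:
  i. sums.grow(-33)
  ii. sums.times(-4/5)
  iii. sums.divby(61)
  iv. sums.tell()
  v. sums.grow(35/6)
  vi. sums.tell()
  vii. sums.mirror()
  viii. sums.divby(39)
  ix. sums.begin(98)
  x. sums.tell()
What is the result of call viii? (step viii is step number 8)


Next I call sums.grow on x: -33, — result: -33.
Then sums.times on x: -4/5, which returns 132/5.
I use sums.divby on x: 61, → 132/305.
I try sums.tell(), and get 132/305.
Calling sums.grow on x: 35/6, which returns 11467/1830.
Invoking sums.tell, and observe 11467/1830.
Next I call sums.mirror(), and see -11467/1830.
Invoking sums.divby on x: 39, which returns -11467/71370.
Then sums.begin on x: 98, which returns 98.
I use sums.tell(), → 98.

Answer: -11467/71370


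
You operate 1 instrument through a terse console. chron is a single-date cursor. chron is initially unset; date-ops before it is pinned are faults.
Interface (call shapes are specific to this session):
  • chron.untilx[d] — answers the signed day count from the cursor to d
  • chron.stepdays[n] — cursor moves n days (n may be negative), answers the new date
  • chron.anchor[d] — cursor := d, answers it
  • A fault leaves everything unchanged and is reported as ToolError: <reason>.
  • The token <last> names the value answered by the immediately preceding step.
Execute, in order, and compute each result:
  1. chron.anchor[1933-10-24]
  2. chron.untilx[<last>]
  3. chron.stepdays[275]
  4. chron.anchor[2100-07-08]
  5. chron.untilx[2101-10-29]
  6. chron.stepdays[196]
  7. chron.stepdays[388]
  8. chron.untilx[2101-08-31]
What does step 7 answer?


Answer: 2102-02-12

Derivation:
% anchor d='1933-10-24'
  1933-10-24
% untilx d='<last>'
  0
% stepdays n='275'
  1934-07-26
% anchor d='2100-07-08'
  2100-07-08
% untilx d='2101-10-29'
  478
% stepdays n='196'
  2101-01-20
% stepdays n='388'
  2102-02-12
% untilx d='2101-08-31'
  -165


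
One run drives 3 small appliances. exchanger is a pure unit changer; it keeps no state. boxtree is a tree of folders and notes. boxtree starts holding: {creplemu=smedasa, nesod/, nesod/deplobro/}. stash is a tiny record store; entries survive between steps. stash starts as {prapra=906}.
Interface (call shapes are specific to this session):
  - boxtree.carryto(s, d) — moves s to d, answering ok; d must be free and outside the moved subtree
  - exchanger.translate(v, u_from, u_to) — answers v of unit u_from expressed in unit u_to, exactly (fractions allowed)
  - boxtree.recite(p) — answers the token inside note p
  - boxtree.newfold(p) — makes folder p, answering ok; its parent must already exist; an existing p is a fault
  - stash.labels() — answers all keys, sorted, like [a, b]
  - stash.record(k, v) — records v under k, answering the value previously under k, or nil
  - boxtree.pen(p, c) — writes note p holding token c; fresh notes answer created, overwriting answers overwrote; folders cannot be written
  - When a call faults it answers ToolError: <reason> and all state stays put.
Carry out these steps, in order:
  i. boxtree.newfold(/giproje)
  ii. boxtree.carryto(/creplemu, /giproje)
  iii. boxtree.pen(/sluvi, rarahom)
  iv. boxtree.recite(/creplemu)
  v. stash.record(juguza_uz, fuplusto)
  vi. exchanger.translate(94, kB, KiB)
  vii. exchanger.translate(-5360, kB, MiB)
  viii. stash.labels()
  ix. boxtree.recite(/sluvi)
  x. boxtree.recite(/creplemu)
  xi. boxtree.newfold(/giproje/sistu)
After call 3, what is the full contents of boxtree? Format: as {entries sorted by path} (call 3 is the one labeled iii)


Answer: {creplemu=smedasa, giproje/, nesod/, nesod/deplobro/, sluvi=rarahom}

Derivation:
~$ boxtree.newfold /giproje
= ok
~$ boxtree.carryto /creplemu /giproje
= ToolError: exists
~$ boxtree.pen /sluvi rarahom
= created
~$ boxtree.recite /creplemu
= smedasa
~$ stash.record juguza_uz fuplusto
= nil
~$ exchanger.translate 94 kB KiB
= 5875/64
~$ exchanger.translate -5360 kB MiB
= -41875/8192
~$ stash.labels
= [juguza_uz, prapra]
~$ boxtree.recite /sluvi
= rarahom
~$ boxtree.recite /creplemu
= smedasa
~$ boxtree.newfold /giproje/sistu
= ok


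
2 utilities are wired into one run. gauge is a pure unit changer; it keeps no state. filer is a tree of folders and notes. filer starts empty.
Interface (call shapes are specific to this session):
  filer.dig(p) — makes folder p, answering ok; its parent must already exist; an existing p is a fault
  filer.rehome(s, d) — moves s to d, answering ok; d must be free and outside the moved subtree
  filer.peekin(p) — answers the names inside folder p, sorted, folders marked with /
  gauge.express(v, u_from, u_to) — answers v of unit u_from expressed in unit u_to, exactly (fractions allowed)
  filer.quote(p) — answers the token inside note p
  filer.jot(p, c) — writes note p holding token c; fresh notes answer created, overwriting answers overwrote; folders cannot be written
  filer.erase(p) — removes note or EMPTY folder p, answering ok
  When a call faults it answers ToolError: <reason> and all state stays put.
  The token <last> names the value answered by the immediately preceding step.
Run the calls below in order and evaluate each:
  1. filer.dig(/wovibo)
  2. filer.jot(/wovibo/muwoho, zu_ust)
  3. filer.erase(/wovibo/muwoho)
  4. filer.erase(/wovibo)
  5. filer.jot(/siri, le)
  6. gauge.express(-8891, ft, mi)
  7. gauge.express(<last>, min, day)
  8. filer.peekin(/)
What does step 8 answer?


Invoking filer.dig passing p=/wovibo, — result: ok.
I call filer.jot passing p=/wovibo/muwoho, c=zu_ust, and see created.
Using filer.erase passing p=/wovibo/muwoho, — result: ok.
I call filer.erase passing p=/wovibo, and see ok.
I run filer.jot passing p=/siri, c=le, and observe created.
Next I call gauge.express passing v=-8891, u_from=ft, u_to=mi: -8891/5280.
Invoking gauge.express passing v=<last>, u_from=min, u_to=day, giving -8891/7603200.
Next I call filer.peekin passing p=/, and observe [siri].

Answer: [siri]


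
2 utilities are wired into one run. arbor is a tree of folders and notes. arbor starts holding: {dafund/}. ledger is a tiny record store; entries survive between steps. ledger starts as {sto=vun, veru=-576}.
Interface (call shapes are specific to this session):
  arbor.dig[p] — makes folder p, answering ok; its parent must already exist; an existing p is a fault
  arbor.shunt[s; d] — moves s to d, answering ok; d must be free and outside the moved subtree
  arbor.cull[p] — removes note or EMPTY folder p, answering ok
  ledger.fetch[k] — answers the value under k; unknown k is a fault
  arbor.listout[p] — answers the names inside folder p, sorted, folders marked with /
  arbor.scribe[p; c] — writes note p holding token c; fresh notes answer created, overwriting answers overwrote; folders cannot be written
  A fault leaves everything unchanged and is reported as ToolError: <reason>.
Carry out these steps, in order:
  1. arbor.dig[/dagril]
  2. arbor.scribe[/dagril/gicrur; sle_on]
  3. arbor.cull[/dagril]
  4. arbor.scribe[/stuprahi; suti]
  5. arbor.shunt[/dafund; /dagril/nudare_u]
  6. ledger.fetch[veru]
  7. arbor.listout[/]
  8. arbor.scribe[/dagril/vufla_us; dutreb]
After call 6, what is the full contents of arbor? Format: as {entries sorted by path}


>> arbor.dig(p=/dagril)
<< ok
>> arbor.scribe(p=/dagril/gicrur, c=sle_on)
<< created
>> arbor.cull(p=/dagril)
<< ToolError: not empty
>> arbor.scribe(p=/stuprahi, c=suti)
<< created
>> arbor.shunt(s=/dafund, d=/dagril/nudare_u)
<< ok
>> ledger.fetch(k=veru)
<< -576
>> arbor.listout(p=/)
<< [dagril/, stuprahi]
>> arbor.scribe(p=/dagril/vufla_us, c=dutreb)
<< created

Answer: {dagril/, dagril/gicrur=sle_on, dagril/nudare_u/, stuprahi=suti}


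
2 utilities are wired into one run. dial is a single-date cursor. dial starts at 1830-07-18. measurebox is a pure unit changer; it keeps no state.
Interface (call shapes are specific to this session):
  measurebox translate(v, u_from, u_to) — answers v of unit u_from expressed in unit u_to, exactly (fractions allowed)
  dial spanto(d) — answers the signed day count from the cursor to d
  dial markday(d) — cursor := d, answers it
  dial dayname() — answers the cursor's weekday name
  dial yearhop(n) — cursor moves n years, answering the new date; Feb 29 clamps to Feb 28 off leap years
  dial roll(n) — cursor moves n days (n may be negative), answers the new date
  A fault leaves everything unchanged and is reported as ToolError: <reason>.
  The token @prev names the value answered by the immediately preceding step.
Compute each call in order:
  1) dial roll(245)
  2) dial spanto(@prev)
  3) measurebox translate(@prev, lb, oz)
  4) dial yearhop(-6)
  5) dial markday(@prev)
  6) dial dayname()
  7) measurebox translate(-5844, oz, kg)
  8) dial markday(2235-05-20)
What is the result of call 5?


Answer: 1825-03-20

Derivation:
[in] dial roll n: 245
= 1831-03-20
[in] dial spanto d: @prev
= 0
[in] measurebox translate v: @prev u_from: lb u_to: oz
= 0
[in] dial yearhop n: -6
= 1825-03-20
[in] dial markday d: @prev
= 1825-03-20
[in] dial dayname
= Sunday
[in] measurebox translate v: -5844 u_from: oz u_to: kg
= -66269845257/400000000
[in] dial markday d: 2235-05-20
= 2235-05-20


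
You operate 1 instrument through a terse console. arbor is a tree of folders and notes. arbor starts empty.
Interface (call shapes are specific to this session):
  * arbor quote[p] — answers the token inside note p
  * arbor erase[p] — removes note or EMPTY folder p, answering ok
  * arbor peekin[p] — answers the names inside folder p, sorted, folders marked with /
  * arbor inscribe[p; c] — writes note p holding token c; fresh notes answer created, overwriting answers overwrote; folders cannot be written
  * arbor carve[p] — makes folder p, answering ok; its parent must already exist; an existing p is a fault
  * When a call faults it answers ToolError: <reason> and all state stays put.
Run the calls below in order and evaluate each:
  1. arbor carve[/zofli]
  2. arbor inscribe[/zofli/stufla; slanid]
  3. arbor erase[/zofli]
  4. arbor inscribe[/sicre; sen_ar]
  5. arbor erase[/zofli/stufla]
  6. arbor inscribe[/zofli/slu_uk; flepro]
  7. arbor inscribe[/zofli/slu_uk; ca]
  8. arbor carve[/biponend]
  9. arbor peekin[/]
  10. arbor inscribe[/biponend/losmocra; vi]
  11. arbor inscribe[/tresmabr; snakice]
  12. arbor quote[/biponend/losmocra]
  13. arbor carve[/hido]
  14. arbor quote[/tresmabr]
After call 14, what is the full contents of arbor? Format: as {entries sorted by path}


[in] arbor carve /zofli
= ok
[in] arbor inscribe /zofli/stufla slanid
= created
[in] arbor erase /zofli
= ToolError: not empty
[in] arbor inscribe /sicre sen_ar
= created
[in] arbor erase /zofli/stufla
= ok
[in] arbor inscribe /zofli/slu_uk flepro
= created
[in] arbor inscribe /zofli/slu_uk ca
= overwrote
[in] arbor carve /biponend
= ok
[in] arbor peekin /
= [biponend/, sicre, zofli/]
[in] arbor inscribe /biponend/losmocra vi
= created
[in] arbor inscribe /tresmabr snakice
= created
[in] arbor quote /biponend/losmocra
= vi
[in] arbor carve /hido
= ok
[in] arbor quote /tresmabr
= snakice

Answer: {biponend/, biponend/losmocra=vi, hido/, sicre=sen_ar, tresmabr=snakice, zofli/, zofli/slu_uk=ca}
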